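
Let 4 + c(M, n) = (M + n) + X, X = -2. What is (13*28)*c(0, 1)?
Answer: -1820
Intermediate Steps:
c(M, n) = -6 + M + n (c(M, n) = -4 + ((M + n) - 2) = -4 + (-2 + M + n) = -6 + M + n)
(13*28)*c(0, 1) = (13*28)*(-6 + 0 + 1) = 364*(-5) = -1820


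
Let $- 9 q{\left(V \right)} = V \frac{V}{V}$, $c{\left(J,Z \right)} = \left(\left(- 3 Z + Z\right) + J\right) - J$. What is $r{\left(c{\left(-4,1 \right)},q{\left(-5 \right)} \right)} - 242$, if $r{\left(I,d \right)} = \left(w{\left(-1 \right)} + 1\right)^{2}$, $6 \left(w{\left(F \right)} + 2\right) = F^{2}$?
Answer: $- \frac{8687}{36} \approx -241.31$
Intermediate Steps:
$w{\left(F \right)} = -2 + \frac{F^{2}}{6}$
$c{\left(J,Z \right)} = - 2 Z$ ($c{\left(J,Z \right)} = \left(- 2 Z + J\right) - J = \left(J - 2 Z\right) - J = - 2 Z$)
$q{\left(V \right)} = - \frac{V}{9}$ ($q{\left(V \right)} = - \frac{V \frac{V}{V}}{9} = - \frac{V 1}{9} = - \frac{V}{9}$)
$r{\left(I,d \right)} = \frac{25}{36}$ ($r{\left(I,d \right)} = \left(\left(-2 + \frac{\left(-1\right)^{2}}{6}\right) + 1\right)^{2} = \left(\left(-2 + \frac{1}{6} \cdot 1\right) + 1\right)^{2} = \left(\left(-2 + \frac{1}{6}\right) + 1\right)^{2} = \left(- \frac{11}{6} + 1\right)^{2} = \left(- \frac{5}{6}\right)^{2} = \frac{25}{36}$)
$r{\left(c{\left(-4,1 \right)},q{\left(-5 \right)} \right)} - 242 = \frac{25}{36} - 242 = - \frac{8687}{36}$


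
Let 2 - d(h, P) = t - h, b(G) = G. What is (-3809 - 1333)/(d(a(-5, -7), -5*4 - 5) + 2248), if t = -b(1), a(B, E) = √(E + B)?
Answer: -11574642/5067013 + 10284*I*√3/5067013 ≈ -2.2843 + 0.0035154*I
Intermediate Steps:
a(B, E) = √(B + E)
t = -1 (t = -1*1 = -1)
d(h, P) = 3 + h (d(h, P) = 2 - (-1 - h) = 2 + (1 + h) = 3 + h)
(-3809 - 1333)/(d(a(-5, -7), -5*4 - 5) + 2248) = (-3809 - 1333)/((3 + √(-5 - 7)) + 2248) = -5142/((3 + √(-12)) + 2248) = -5142/((3 + 2*I*√3) + 2248) = -5142/(2251 + 2*I*√3)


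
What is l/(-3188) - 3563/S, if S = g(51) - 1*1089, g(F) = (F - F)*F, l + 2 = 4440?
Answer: 3262931/1735866 ≈ 1.8797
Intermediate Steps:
l = 4438 (l = -2 + 4440 = 4438)
g(F) = 0 (g(F) = 0*F = 0)
S = -1089 (S = 0 - 1*1089 = 0 - 1089 = -1089)
l/(-3188) - 3563/S = 4438/(-3188) - 3563/(-1089) = 4438*(-1/3188) - 3563*(-1/1089) = -2219/1594 + 3563/1089 = 3262931/1735866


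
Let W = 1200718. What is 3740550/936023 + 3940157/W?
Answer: 743583935501/102172696774 ≈ 7.2777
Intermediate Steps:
3740550/936023 + 3940157/W = 3740550/936023 + 3940157/1200718 = 3740550*(1/936023) + 3940157*(1/1200718) = 340050/85093 + 3940157/1200718 = 743583935501/102172696774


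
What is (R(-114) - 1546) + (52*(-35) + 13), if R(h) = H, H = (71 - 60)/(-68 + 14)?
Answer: -181073/54 ≈ -3353.2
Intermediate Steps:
H = -11/54 (H = 11/(-54) = 11*(-1/54) = -11/54 ≈ -0.20370)
R(h) = -11/54
(R(-114) - 1546) + (52*(-35) + 13) = (-11/54 - 1546) + (52*(-35) + 13) = -83495/54 + (-1820 + 13) = -83495/54 - 1807 = -181073/54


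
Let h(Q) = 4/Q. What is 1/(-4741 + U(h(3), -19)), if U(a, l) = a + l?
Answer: -3/14276 ≈ -0.00021014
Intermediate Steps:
1/(-4741 + U(h(3), -19)) = 1/(-4741 + (4/3 - 19)) = 1/(-4741 - 53/3) = 1/(-14276/3) = -3/14276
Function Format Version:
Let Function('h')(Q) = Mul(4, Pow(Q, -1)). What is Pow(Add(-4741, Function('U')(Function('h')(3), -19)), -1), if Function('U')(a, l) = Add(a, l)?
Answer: Rational(-3, 14276) ≈ -0.00021014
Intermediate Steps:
Pow(Add(-4741, Function('U')(Function('h')(3), -19)), -1) = Pow(Add(-4741, Add(Mul(4, Pow(3, -1)), -19)), -1) = Pow(Add(-4741, Add(Mul(4, Rational(1, 3)), -19)), -1) = Pow(Add(-4741, Add(Rational(4, 3), -19)), -1) = Pow(Add(-4741, Rational(-53, 3)), -1) = Pow(Rational(-14276, 3), -1) = Rational(-3, 14276)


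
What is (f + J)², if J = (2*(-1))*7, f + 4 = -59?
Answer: 5929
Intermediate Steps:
f = -63 (f = -4 - 59 = -63)
J = -14 (J = -2*7 = -14)
(f + J)² = (-63 - 14)² = (-77)² = 5929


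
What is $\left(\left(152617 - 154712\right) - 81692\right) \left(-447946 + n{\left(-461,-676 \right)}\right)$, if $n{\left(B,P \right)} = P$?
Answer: $37588691514$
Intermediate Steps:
$\left(\left(152617 - 154712\right) - 81692\right) \left(-447946 + n{\left(-461,-676 \right)}\right) = \left(\left(152617 - 154712\right) - 81692\right) \left(-447946 - 676\right) = \left(-2095 - 81692\right) \left(-448622\right) = \left(-83787\right) \left(-448622\right) = 37588691514$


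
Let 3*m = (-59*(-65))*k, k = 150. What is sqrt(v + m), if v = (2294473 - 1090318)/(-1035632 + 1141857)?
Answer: sqrt(86551483748345)/21245 ≈ 437.91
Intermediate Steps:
m = 191750 (m = (-59*(-65)*150)/3 = (3835*150)/3 = (1/3)*575250 = 191750)
v = 240831/21245 (v = 1204155/106225 = 1204155*(1/106225) = 240831/21245 ≈ 11.336)
sqrt(v + m) = sqrt(240831/21245 + 191750) = sqrt(4073969581/21245) = sqrt(86551483748345)/21245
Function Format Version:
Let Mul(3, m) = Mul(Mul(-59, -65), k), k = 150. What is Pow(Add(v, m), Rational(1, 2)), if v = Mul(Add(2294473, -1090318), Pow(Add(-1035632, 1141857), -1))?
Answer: Mul(Rational(1, 21245), Pow(86551483748345, Rational(1, 2))) ≈ 437.91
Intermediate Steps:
m = 191750 (m = Mul(Rational(1, 3), Mul(Mul(-59, -65), 150)) = Mul(Rational(1, 3), Mul(3835, 150)) = Mul(Rational(1, 3), 575250) = 191750)
v = Rational(240831, 21245) (v = Mul(1204155, Pow(106225, -1)) = Mul(1204155, Rational(1, 106225)) = Rational(240831, 21245) ≈ 11.336)
Pow(Add(v, m), Rational(1, 2)) = Pow(Add(Rational(240831, 21245), 191750), Rational(1, 2)) = Pow(Rational(4073969581, 21245), Rational(1, 2)) = Mul(Rational(1, 21245), Pow(86551483748345, Rational(1, 2)))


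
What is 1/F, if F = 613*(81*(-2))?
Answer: -1/99306 ≈ -1.0070e-5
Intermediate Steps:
F = -99306 (F = 613*(-162) = -99306)
1/F = 1/(-99306) = -1/99306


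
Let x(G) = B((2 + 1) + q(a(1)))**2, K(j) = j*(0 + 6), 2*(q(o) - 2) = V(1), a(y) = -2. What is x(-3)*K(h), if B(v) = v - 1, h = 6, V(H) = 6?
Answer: 1764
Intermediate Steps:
q(o) = 5 (q(o) = 2 + (1/2)*6 = 2 + 3 = 5)
B(v) = -1 + v
K(j) = 6*j (K(j) = j*6 = 6*j)
x(G) = 49 (x(G) = (-1 + ((2 + 1) + 5))**2 = (-1 + (3 + 5))**2 = (-1 + 8)**2 = 7**2 = 49)
x(-3)*K(h) = 49*(6*6) = 49*36 = 1764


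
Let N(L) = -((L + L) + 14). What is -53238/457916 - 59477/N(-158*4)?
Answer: -3412752179/71549375 ≈ -47.698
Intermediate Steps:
N(L) = -14 - 2*L (N(L) = -(2*L + 14) = -(14 + 2*L) = -14 - 2*L)
-53238/457916 - 59477/N(-158*4) = -53238/457916 - 59477/(-14 - (-316)*4) = -53238*1/457916 - 59477/(-14 - 2*(-632)) = -26619/228958 - 59477/(-14 + 1264) = -26619/228958 - 59477/1250 = -3412752179/71549375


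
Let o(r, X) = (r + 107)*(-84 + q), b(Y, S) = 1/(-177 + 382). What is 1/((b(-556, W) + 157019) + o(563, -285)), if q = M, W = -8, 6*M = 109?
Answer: 615/69440063 ≈ 8.8566e-6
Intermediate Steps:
M = 109/6 (M = (⅙)*109 = 109/6 ≈ 18.167)
b(Y, S) = 1/205
q = 109/6 ≈ 18.167
o(r, X) = -42265/6 - 395*r/6 (o(r, X) = (r + 107)*(-84 + 109/6) = (107 + r)*(-395/6) = -42265/6 - 395*r/6)
1/((b(-556, W) + 157019) + o(563, -285)) = 1/((1/205 + 157019) + (-42265/6 - 395/6*563)) = 1/(32188896/205 + (-42265/6 - 222385/6)) = 1/(32188896/205 - 132325/3) = 1/(69440063/615) = 615/69440063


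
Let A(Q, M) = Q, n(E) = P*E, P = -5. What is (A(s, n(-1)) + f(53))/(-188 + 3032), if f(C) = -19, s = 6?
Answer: -13/2844 ≈ -0.0045710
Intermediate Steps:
n(E) = -5*E
(A(s, n(-1)) + f(53))/(-188 + 3032) = (6 - 19)/(-188 + 3032) = -13/2844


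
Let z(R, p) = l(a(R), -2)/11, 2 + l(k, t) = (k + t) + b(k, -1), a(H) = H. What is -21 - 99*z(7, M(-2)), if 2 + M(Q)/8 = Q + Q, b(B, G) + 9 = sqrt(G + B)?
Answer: 33 - 9*sqrt(6) ≈ 10.955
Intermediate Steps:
b(B, G) = -9 + sqrt(B + G) (b(B, G) = -9 + sqrt(G + B) = -9 + sqrt(B + G))
M(Q) = -16 + 16*Q (M(Q) = -16 + 8*(Q + Q) = -16 + 8*(2*Q) = -16 + 16*Q)
l(k, t) = -11 + k + t + sqrt(-1 + k) (l(k, t) = -2 + ((k + t) + (-9 + sqrt(k - 1))) = -2 + ((k + t) + (-9 + sqrt(-1 + k))) = -2 + (-9 + k + t + sqrt(-1 + k)) = -11 + k + t + sqrt(-1 + k))
z(R, p) = -13/11 + R/11 + sqrt(-1 + R)/11 (z(R, p) = (-11 + R - 2 + sqrt(-1 + R))/11 = (-13 + R + sqrt(-1 + R))*(1/11) = -13/11 + R/11 + sqrt(-1 + R)/11)
-21 - 99*z(7, M(-2)) = -21 - 99*(-13/11 + (1/11)*7 + sqrt(-1 + 7)/11) = -21 - 99*(-13/11 + 7/11 + sqrt(6)/11) = -21 - 99*(-6/11 + sqrt(6)/11) = -21 + (54 - 9*sqrt(6)) = 33 - 9*sqrt(6)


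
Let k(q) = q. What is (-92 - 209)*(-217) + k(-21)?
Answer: 65296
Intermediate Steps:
(-92 - 209)*(-217) + k(-21) = (-92 - 209)*(-217) - 21 = -301*(-217) - 21 = 65317 - 21 = 65296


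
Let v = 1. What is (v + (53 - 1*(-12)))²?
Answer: 4356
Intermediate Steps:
(v + (53 - 1*(-12)))² = (1 + (53 - 1*(-12)))² = (1 + (53 + 12))² = (1 + 65)² = 66² = 4356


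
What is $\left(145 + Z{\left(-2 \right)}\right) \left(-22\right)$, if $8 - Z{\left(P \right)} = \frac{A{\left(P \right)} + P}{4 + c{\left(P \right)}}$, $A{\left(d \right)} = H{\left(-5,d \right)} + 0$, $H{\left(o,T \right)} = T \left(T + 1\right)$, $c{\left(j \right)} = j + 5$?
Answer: $-3366$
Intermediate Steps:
$c{\left(j \right)} = 5 + j$
$H{\left(o,T \right)} = T \left(1 + T\right)$
$A{\left(d \right)} = d \left(1 + d\right)$ ($A{\left(d \right)} = d \left(1 + d\right) + 0 = d \left(1 + d\right)$)
$Z{\left(P \right)} = 8 - \frac{P + P \left(1 + P\right)}{9 + P}$ ($Z{\left(P \right)} = 8 - \frac{P \left(1 + P\right) + P}{4 + \left(5 + P\right)} = 8 - \frac{P + P \left(1 + P\right)}{9 + P}$)
$\left(145 + Z{\left(-2 \right)}\right) \left(-22\right) = \left(145 + \frac{72 - \left(-2\right)^{2} + 6 \left(-2\right)}{9 - 2}\right) \left(-22\right) = \left(145 + \frac{72 - 4 - 12}{7}\right) \left(-22\right) = \left(145 + \frac{1}{7} \cdot 56\right) \left(-22\right) = \left(145 + 8\right) \left(-22\right) = 153 \left(-22\right) = -3366$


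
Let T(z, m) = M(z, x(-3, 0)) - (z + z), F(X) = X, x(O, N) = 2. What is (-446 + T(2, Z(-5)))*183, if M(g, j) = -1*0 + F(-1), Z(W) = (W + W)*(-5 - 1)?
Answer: -82533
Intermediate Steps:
Z(W) = -12*W (Z(W) = (2*W)*(-6) = -12*W)
M(g, j) = -1 (M(g, j) = -1*0 - 1 = 0 - 1 = -1)
T(z, m) = -1 - 2*z (T(z, m) = -1 - (z + z) = -1 - 2*z)
(-446 + T(2, Z(-5)))*183 = (-446 + (-1 - 2*2))*183 = (-446 + (-1 - 4))*183 = (-446 - 5)*183 = -451*183 = -82533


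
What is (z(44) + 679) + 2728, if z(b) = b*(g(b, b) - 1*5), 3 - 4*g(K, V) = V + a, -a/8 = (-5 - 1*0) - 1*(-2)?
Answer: 2472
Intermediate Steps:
a = 24 (a = -8*((-5 - 1*0) - 1*(-2)) = -8*((-5 + 0) + 2) = -8*(-5 + 2) = -8*(-3) = 24)
g(K, V) = -21/4 - V/4 (g(K, V) = ¾ - (V + 24)/4 = ¾ - (24 + V)/4 = ¾ + (-6 - V/4) = -21/4 - V/4)
z(b) = b*(-41/4 - b/4) (z(b) = b*((-21/4 - b/4) - 1*5) = b*((-21/4 - b/4) - 5) = b*(-41/4 - b/4))
(z(44) + 679) + 2728 = (-¼*44*(41 + 44) + 679) + 2728 = (-¼*44*85 + 679) + 2728 = (-935 + 679) + 2728 = -256 + 2728 = 2472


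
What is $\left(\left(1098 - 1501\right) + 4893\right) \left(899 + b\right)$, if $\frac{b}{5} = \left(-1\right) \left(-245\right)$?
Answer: $9536760$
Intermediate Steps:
$b = 1225$ ($b = 5 \left(\left(-1\right) \left(-245\right)\right) = 5 \cdot 245 = 1225$)
$\left(\left(1098 - 1501\right) + 4893\right) \left(899 + b\right) = \left(\left(1098 - 1501\right) + 4893\right) \left(899 + 1225\right) = \left(-403 + 4893\right) 2124 = 4490 \cdot 2124 = 9536760$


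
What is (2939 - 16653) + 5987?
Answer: -7727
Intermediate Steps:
(2939 - 16653) + 5987 = -13714 + 5987 = -7727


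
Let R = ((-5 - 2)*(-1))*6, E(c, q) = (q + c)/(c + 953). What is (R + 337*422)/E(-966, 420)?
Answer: 71128/21 ≈ 3387.0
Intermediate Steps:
E(c, q) = (c + q)/(953 + c)
R = 42 (R = -7*(-1)*6 = 7*6 = 42)
(R + 337*422)/E(-966, 420) = (42 + 337*422)/(((-966 + 420)/(953 - 966))) = (42 + 142214)/((-546/(-13))) = 142256/((-1/13*(-546))) = 142256/42 = 142256*(1/42) = 71128/21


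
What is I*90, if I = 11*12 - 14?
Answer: 10620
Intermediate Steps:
I = 118 (I = 132 - 14 = 118)
I*90 = 118*90 = 10620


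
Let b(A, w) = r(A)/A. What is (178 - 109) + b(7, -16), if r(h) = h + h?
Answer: 71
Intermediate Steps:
r(h) = 2*h
b(A, w) = 2 (b(A, w) = (2*A)/A = 2)
(178 - 109) + b(7, -16) = (178 - 109) + 2 = 69 + 2 = 71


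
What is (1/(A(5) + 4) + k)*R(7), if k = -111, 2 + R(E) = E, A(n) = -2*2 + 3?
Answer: -1660/3 ≈ -553.33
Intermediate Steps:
A(n) = -1 (A(n) = -4 + 3 = -1)
R(E) = -2 + E
(1/(A(5) + 4) + k)*R(7) = (1/(-1 + 4) - 111)*(-2 + 7) = (1/3 - 111)*5 = (⅓ - 111)*5 = -332/3*5 = -1660/3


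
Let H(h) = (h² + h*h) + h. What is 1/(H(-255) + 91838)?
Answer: 1/221633 ≈ 4.5120e-6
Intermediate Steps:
H(h) = h + 2*h² (H(h) = (h² + h²) + h = 2*h² + h = h + 2*h²)
1/(H(-255) + 91838) = 1/(-255*(1 + 2*(-255)) + 91838) = 1/(-255*(1 - 510) + 91838) = 1/(-255*(-509) + 91838) = 1/(129795 + 91838) = 1/221633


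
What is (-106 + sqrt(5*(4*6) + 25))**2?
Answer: (106 - sqrt(145))**2 ≈ 8828.2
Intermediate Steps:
(-106 + sqrt(5*(4*6) + 25))**2 = (-106 + sqrt(5*24 + 25))**2 = (-106 + sqrt(120 + 25))**2 = (-106 + sqrt(145))**2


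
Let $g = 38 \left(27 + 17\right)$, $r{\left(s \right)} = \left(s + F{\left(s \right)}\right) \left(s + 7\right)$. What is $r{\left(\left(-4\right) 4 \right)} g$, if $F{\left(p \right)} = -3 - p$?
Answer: $45144$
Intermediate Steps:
$r{\left(s \right)} = -21 - 3 s$ ($r{\left(s \right)} = \left(s - \left(3 + s\right)\right) \left(s + 7\right) = - 3 \left(7 + s\right) = -21 - 3 s$)
$g = 1672$ ($g = 38 \cdot 44 = 1672$)
$r{\left(\left(-4\right) 4 \right)} g = \left(-21 - 3 \left(\left(-4\right) 4\right)\right) 1672 = \left(-21 - -48\right) 1672 = \left(-21 + 48\right) 1672 = 27 \cdot 1672 = 45144$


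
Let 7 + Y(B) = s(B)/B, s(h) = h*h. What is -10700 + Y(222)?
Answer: -10485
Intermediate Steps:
s(h) = h²
Y(B) = -7 + B (Y(B) = -7 + B²/B = -7 + B)
-10700 + Y(222) = -10700 + (-7 + 222) = -10700 + 215 = -10485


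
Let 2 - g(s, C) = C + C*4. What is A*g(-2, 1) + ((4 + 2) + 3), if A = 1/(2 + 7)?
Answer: 26/3 ≈ 8.6667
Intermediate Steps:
g(s, C) = 2 - 5*C (g(s, C) = 2 - (C + C*4) = 2 - (C + 4*C) = 2 - 5*C)
A = ⅑ (A = 1/9 = ⅑ ≈ 0.11111)
A*g(-2, 1) + ((4 + 2) + 3) = (2 - 5*1)/9 + ((4 + 2) + 3) = (2 - 5)/9 + (6 + 3) = (⅑)*(-3) + 9 = -⅓ + 9 = 26/3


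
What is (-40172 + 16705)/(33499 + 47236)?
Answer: -23467/80735 ≈ -0.29067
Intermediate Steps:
(-40172 + 16705)/(33499 + 47236) = -23467/80735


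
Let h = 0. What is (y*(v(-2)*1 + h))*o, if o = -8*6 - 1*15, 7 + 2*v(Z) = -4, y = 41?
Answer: 28413/2 ≈ 14207.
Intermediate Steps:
v(Z) = -11/2 (v(Z) = -7/2 + (½)*(-4) = -7/2 - 2 = -11/2)
o = -63 (o = -48 - 15 = -63)
(y*(v(-2)*1 + h))*o = (41*(-11/2*1 + 0))*(-63) = (41*(-11/2 + 0))*(-63) = (41*(-11/2))*(-63) = -451/2*(-63) = 28413/2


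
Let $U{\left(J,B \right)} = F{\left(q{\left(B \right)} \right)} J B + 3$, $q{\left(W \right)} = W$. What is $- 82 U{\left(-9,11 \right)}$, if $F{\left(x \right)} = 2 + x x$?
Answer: $998268$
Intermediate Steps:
$F{\left(x \right)} = 2 + x^{2}$
$U{\left(J,B \right)} = 3 + B J \left(2 + B^{2}\right)$ ($U{\left(J,B \right)} = \left(2 + B^{2}\right) J B + 3 = J \left(2 + B^{2}\right) B + 3 = B J \left(2 + B^{2}\right) + 3 = 3 + B J \left(2 + B^{2}\right)$)
$- 82 U{\left(-9,11 \right)} = - 82 \left(3 + 11 \left(-9\right) \left(2 + 11^{2}\right)\right) = - 82 \left(3 + 11 \left(-9\right) \left(2 + 121\right)\right) = - 82 \left(3 + 11 \left(-9\right) 123\right) = - 82 \left(3 - 12177\right) = \left(-82\right) \left(-12174\right) = 998268$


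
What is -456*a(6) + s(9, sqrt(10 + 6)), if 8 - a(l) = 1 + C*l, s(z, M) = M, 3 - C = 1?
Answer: 2284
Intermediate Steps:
C = 2 (C = 3 - 1*1 = 3 - 1 = 2)
a(l) = 7 - 2*l (a(l) = 8 - (1 + 2*l) = 8 + (-1 - 2*l) = 7 - 2*l)
-456*a(6) + s(9, sqrt(10 + 6)) = -456*(7 - 2*6) + sqrt(10 + 6) = -456*(7 - 12) + sqrt(16) = -456*(-5) + 4 = 2280 + 4 = 2284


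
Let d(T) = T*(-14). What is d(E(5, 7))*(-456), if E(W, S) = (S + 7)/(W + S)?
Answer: 7448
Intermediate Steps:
E(W, S) = (7 + S)/(S + W)
d(T) = -14*T
d(E(5, 7))*(-456) = -14*(7 + 7)/(7 + 5)*(-456) = -14*14/12*(-456) = -7*14/6*(-456) = -14*7/6*(-456) = -49/3*(-456) = 7448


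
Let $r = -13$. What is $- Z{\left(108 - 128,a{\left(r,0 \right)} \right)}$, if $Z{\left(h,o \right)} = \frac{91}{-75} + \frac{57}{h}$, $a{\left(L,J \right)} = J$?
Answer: $\frac{1219}{300} \approx 4.0633$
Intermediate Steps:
$Z{\left(h,o \right)} = - \frac{91}{75} + \frac{57}{h}$ ($Z{\left(h,o \right)} = 91 \left(- \frac{1}{75}\right) + \frac{57}{h} = - \frac{91}{75} + \frac{57}{h}$)
$- Z{\left(108 - 128,a{\left(r,0 \right)} \right)} = - (- \frac{91}{75} + \frac{57}{108 - 128}) = - (- \frac{91}{75} + \frac{57}{-20}) = - (- \frac{91}{75} + 57 \left(- \frac{1}{20}\right)) = - (- \frac{91}{75} - \frac{57}{20}) = \left(-1\right) \left(- \frac{1219}{300}\right) = \frac{1219}{300}$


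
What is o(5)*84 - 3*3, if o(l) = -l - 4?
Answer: -765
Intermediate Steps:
o(l) = -4 - l
o(5)*84 - 3*3 = (-4 - 1*5)*84 - 3*3 = (-4 - 5)*84 - 9 = -9*84 - 9 = -756 - 9 = -765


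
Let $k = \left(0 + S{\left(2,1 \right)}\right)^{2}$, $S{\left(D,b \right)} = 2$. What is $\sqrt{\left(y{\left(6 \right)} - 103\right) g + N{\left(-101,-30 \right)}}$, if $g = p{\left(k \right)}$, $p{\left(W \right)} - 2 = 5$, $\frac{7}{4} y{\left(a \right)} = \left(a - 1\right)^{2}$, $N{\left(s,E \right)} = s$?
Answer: $19 i \sqrt{2} \approx 26.87 i$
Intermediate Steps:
$k = 4$ ($k = \left(0 + 2\right)^{2} = 2^{2} = 4$)
$y{\left(a \right)} = \frac{4 \left(-1 + a\right)^{2}}{7}$ ($y{\left(a \right)} = \frac{4 \left(a - 1\right)^{2}}{7} = \frac{4 \left(-1 + a\right)^{2}}{7}$)
$p{\left(W \right)} = 7$ ($p{\left(W \right)} = 2 + 5 = 7$)
$g = 7$
$\sqrt{\left(y{\left(6 \right)} - 103\right) g + N{\left(-101,-30 \right)}} = \sqrt{\left(\frac{4 \left(-1 + 6\right)^{2}}{7} - 103\right) 7 - 101} = \sqrt{\left(\frac{4 \cdot 5^{2}}{7} - 103\right) 7 - 101} = \sqrt{\left(\frac{4}{7} \cdot 25 - 103\right) 7 - 101} = \sqrt{\left(\frac{100}{7} - 103\right) 7 - 101} = \sqrt{\left(- \frac{621}{7}\right) 7 - 101} = \sqrt{-621 - 101} = \sqrt{-722} = 19 i \sqrt{2}$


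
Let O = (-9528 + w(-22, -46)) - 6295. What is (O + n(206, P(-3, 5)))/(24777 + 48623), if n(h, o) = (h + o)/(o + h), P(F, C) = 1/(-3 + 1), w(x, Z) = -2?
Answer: -1978/9175 ≈ -0.21559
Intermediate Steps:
P(F, C) = -½ (P(F, C) = 1/(-2) = -½)
n(h, o) = 1 (n(h, o) = (h + o)/(h + o) = 1)
O = -15825 (O = (-9528 - 2) - 6295 = -9530 - 6295 = -15825)
(O + n(206, P(-3, 5)))/(24777 + 48623) = (-15825 + 1)/(24777 + 48623) = -15824/73400 = -15824*1/73400 = -1978/9175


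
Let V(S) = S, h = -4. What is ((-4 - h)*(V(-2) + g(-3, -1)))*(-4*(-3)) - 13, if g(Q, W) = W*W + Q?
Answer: -13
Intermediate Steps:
g(Q, W) = Q + W² (g(Q, W) = W² + Q = Q + W²)
((-4 - h)*(V(-2) + g(-3, -1)))*(-4*(-3)) - 13 = ((-4 - 1*(-4))*(-2 + (-3 + (-1)²)))*(-4*(-3)) - 13 = ((-4 + 4)*(-2 + (-3 + 1)))*12 - 13 = (0*(-2 - 2))*12 - 13 = (0*(-4))*12 - 13 = 0*12 - 13 = 0 - 13 = -13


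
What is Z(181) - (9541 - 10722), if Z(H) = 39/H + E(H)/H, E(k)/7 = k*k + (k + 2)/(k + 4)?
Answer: 81979776/33485 ≈ 2448.3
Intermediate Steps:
E(k) = 7*k² + 7*(2 + k)/(4 + k) (E(k) = 7*(k*k + (k + 2)/(k + 4)) = 7*(k² + (2 + k)/(4 + k)) = 7*k² + 7*(2 + k)/(4 + k))
Z(H) = 39/H + 7*(2 + H + H³ + 4*H²)/(H*(4 + H)) (Z(H) = 39/H + (7*(2 + H + H³ + 4*H²)/(4 + H))/H = 39/H + 7*(2 + H + H³ + 4*H²)/(H*(4 + H)))
Z(181) - (9541 - 10722) = (170 + 7*181³ + 28*181² + 46*181)/(181*(4 + 181)) - (9541 - 10722) = (1/181)*(170 + 7*5929741 + 28*32761 + 8326)/185 - 1*(-1181) = (1/181)*(1/185)*(170 + 41508187 + 917308 + 8326) + 1181 = (1/181)*(1/185)*42433991 + 1181 = 42433991/33485 + 1181 = 81979776/33485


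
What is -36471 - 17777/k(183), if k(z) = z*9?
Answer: -60085514/1647 ≈ -36482.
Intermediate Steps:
k(z) = 9*z
-36471 - 17777/k(183) = -36471 - 17777/(9*183) = -36471 - 17777/1647 = -60085514/1647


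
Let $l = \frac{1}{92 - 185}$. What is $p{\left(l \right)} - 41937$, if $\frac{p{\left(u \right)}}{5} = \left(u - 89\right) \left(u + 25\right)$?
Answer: $- \frac{458903473}{8649} \approx -53059.0$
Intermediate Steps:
$l = - \frac{1}{93}$ ($l = \frac{1}{-93} = - \frac{1}{93} \approx -0.010753$)
$p{\left(u \right)} = 5 \left(-89 + u\right) \left(25 + u\right)$ ($p{\left(u \right)} = 5 \left(u - 89\right) \left(u + 25\right) = 5 \left(-89 + u\right) \left(25 + u\right)$)
$p{\left(l \right)} - 41937 = \left(-11125 - - \frac{320}{93} + 5 \left(- \frac{1}{93}\right)^{2}\right) - 41937 = \left(-11125 + \frac{320}{93} + 5 \cdot \frac{1}{8649}\right) - 41937 = \left(-11125 + \frac{320}{93} + \frac{5}{8649}\right) - 41937 = - \frac{96190360}{8649} - 41937 = - \frac{458903473}{8649}$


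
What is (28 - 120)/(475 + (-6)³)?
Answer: -92/259 ≈ -0.35521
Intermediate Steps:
(28 - 120)/(475 + (-6)³) = -92/(475 - 216) = -92/259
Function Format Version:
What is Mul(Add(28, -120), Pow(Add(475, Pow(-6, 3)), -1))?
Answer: Rational(-92, 259) ≈ -0.35521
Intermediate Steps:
Mul(Add(28, -120), Pow(Add(475, Pow(-6, 3)), -1)) = Mul(-92, Pow(Add(475, -216), -1)) = Mul(-92, Pow(259, -1)) = Mul(-92, Rational(1, 259)) = Rational(-92, 259)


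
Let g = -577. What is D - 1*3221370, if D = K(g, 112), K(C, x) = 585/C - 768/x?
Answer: -13011145221/4039 ≈ -3.2214e+6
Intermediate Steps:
K(C, x) = -768/x + 585/C
D = -31791/4039 (D = -768/112 + 585/(-577) = -768*1/112 + 585*(-1/577) = -48/7 - 585/577 = -31791/4039 ≈ -7.8710)
D - 1*3221370 = -31791/4039 - 1*3221370 = -31791/4039 - 3221370 = -13011145221/4039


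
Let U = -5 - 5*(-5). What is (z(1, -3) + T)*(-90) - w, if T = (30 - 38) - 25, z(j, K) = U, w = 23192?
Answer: -22022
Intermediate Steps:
U = 20 (U = -5 + 25 = 20)
z(j, K) = 20
T = -33 (T = -8 - 25 = -33)
(z(1, -3) + T)*(-90) - w = (20 - 33)*(-90) - 1*23192 = -13*(-90) - 23192 = 1170 - 23192 = -22022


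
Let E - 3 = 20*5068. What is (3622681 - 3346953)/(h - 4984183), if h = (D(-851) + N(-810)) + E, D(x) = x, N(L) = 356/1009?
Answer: -278209552/4927623683 ≈ -0.056459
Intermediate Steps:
N(L) = 356/1009 (N(L) = 356*(1/1009) = 356/1009)
E = 101363 (E = 3 + 20*5068 = 3 + 101360 = 101363)
h = 101416964/1009 (h = (-851 + 356/1009) + 101363 = -858303/1009 + 101363 = 101416964/1009 ≈ 1.0051e+5)
(3622681 - 3346953)/(h - 4984183) = (3622681 - 3346953)/(101416964/1009 - 4984183) = 275728/(-4927623683/1009) = 275728*(-1009/4927623683) = -278209552/4927623683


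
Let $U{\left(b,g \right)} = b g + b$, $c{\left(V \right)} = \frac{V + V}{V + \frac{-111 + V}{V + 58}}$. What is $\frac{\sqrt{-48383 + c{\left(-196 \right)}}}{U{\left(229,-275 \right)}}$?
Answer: $- \frac{i \sqrt{285920011247}}{152535526} \approx - 0.0035055 i$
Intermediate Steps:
$c{\left(V \right)} = \frac{2 V}{V + \frac{-111 + V}{58 + V}}$
$U{\left(b,g \right)} = b + b g$
$\frac{\sqrt{-48383 + c{\left(-196 \right)}}}{U{\left(229,-275 \right)}} = \frac{\sqrt{-48383 + 2 \left(-196\right) \frac{1}{-111 + \left(-196\right)^{2} + 59 \left(-196\right)} \left(58 - 196\right)}}{229 \left(1 - 275\right)} = \frac{\sqrt{-48383 + 2 \left(-196\right) \frac{1}{-111 + 38416 - 11564} \left(-138\right)}}{229 \left(-274\right)} = \frac{\sqrt{-48383 + 2 \left(-196\right) \frac{1}{26741} \left(-138\right)}}{-62746} = \sqrt{-48383 + 2 \left(-196\right) \frac{1}{26741} \left(-138\right)} \left(- \frac{1}{62746}\right) = \sqrt{-48383 + \frac{54096}{26741}} \left(- \frac{1}{62746}\right) = \sqrt{- \frac{1293755707}{26741}} \left(- \frac{1}{62746}\right) = \frac{i \sqrt{285920011247}}{2431} \left(- \frac{1}{62746}\right) = - \frac{i \sqrt{285920011247}}{152535526}$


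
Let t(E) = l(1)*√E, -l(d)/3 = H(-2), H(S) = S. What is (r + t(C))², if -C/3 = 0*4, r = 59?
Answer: 3481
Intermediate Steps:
C = 0 (C = -0*4 = -3*0 = 0)
l(d) = 6 (l(d) = -3*(-2) = 6)
t(E) = 6*√E
(r + t(C))² = (59 + 6*√0)² = (59 + 6*0)² = (59 + 0)² = 59² = 3481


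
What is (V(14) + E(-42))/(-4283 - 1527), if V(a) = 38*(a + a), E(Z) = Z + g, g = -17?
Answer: -201/1162 ≈ -0.17298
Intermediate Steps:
E(Z) = -17 + Z (E(Z) = Z - 17 = -17 + Z)
V(a) = 76*a (V(a) = 38*(2*a) = 76*a)
(V(14) + E(-42))/(-4283 - 1527) = (76*14 + (-17 - 42))/(-4283 - 1527) = (1064 - 59)/(-5810) = 1005*(-1/5810) = -201/1162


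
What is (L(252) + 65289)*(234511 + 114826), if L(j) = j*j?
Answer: 44992160241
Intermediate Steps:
L(j) = j²
(L(252) + 65289)*(234511 + 114826) = (252² + 65289)*(234511 + 114826) = (63504 + 65289)*349337 = 128793*349337 = 44992160241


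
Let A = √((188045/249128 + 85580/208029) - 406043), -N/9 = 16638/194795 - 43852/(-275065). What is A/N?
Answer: -10716257335*I*√2253296098436657922283278/55627103355212154168 ≈ -289.18*I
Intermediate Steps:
N = -23613627258/10716257335 (N = -9*(16638/194795 - 43852/(-275065)) = -9*(16638*(1/194795) - 43852*(-1/275065)) = -9*(16638/194795 + 43852/275065) = -9*2623736362/10716257335 = -23613627258/10716257335 ≈ -2.2035)
A = I*√2253296098436657922283278/2355720396 (A = √((188045*(1/249128) + 85580*(1/208029)) - 406043) = √((17095/22648 + 85580/208029) - 406043) = √(5494471595/4711440792 - 406043) = √(-1913042059034461/4711440792) = I*√2253296098436657922283278/2355720396 ≈ 637.21*I)
A/N = (I*√2253296098436657922283278/2355720396)/(-23613627258/10716257335) = (I*√2253296098436657922283278/2355720396)*(-10716257335/23613627258) = -10716257335*I*√2253296098436657922283278/55627103355212154168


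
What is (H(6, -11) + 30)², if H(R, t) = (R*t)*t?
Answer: 571536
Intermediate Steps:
H(R, t) = R*t²
(H(6, -11) + 30)² = (6*(-11)² + 30)² = (6*121 + 30)² = (726 + 30)² = 756² = 571536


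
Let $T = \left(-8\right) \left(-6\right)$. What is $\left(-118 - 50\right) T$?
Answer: $-8064$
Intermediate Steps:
$T = 48$
$\left(-118 - 50\right) T = \left(-118 - 50\right) 48 = \left(-168\right) 48 = -8064$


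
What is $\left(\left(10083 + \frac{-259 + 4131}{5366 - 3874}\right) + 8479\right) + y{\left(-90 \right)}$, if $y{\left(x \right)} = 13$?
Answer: $\frac{6929443}{373} \approx 18578.0$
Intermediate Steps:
$\left(\left(10083 + \frac{-259 + 4131}{5366 - 3874}\right) + 8479\right) + y{\left(-90 \right)} = \left(\left(10083 + \frac{-259 + 4131}{5366 - 3874}\right) + 8479\right) + 13 = \left(\left(10083 + \frac{3872}{1492}\right) + 8479\right) + 13 = \left(\left(10083 + 3872 \cdot \frac{1}{1492}\right) + 8479\right) + 13 = \left(\left(10083 + \frac{968}{373}\right) + 8479\right) + 13 = \left(\frac{3761927}{373} + 8479\right) + 13 = \frac{6924594}{373} + 13 = \frac{6929443}{373}$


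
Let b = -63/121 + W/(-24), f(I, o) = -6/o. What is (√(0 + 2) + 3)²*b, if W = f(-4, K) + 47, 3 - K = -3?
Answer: -3539/132 - 3539*√2/242 ≈ -47.492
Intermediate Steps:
K = 6 (K = 3 - 1*(-3) = 3 + 3 = 6)
W = 46 (W = -6/6 + 47 = -6*⅙ + 47 = -1 + 47 = 46)
b = -3539/1452 (b = -63/121 + 46/(-24) = -63*1/121 + 46*(-1/24) = -63/121 - 23/12 = -3539/1452 ≈ -2.4373)
(√(0 + 2) + 3)²*b = (√(0 + 2) + 3)²*(-3539/1452) = (√2 + 3)²*(-3539/1452) = (3 + √2)²*(-3539/1452) = -3539*(3 + √2)²/1452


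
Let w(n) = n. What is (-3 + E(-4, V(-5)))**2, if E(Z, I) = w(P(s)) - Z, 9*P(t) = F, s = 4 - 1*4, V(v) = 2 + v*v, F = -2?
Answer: 49/81 ≈ 0.60494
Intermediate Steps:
V(v) = 2 + v**2
s = 0 (s = 4 - 4 = 0)
P(t) = -2/9 (P(t) = (1/9)*(-2) = -2/9)
E(Z, I) = -2/9 - Z
(-3 + E(-4, V(-5)))**2 = (-3 + (-2/9 - 1*(-4)))**2 = (-3 + (-2/9 + 4))**2 = (-3 + 34/9)**2 = (7/9)**2 = 49/81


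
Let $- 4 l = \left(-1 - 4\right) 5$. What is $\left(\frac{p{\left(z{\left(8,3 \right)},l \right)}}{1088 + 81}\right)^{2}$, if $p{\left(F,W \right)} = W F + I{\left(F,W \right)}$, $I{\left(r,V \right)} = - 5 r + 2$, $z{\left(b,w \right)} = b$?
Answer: $\frac{144}{1366561} \approx 0.00010537$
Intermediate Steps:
$I{\left(r,V \right)} = 2 - 5 r$
$l = \frac{25}{4}$ ($l = - \frac{\left(-1 - 4\right) 5}{4} = - \frac{\left(-5\right) 5}{4} = \left(- \frac{1}{4}\right) \left(-25\right) = \frac{25}{4} \approx 6.25$)
$p{\left(F,W \right)} = 2 - 5 F + F W$ ($p{\left(F,W \right)} = W F - \left(-2 + 5 F\right) = F W - \left(-2 + 5 F\right) = 2 - 5 F + F W$)
$\left(\frac{p{\left(z{\left(8,3 \right)},l \right)}}{1088 + 81}\right)^{2} = \left(\frac{2 - 40 + 8 \cdot \frac{25}{4}}{1088 + 81}\right)^{2} = \left(\frac{2 - 40 + 50}{1169}\right)^{2} = \left(12 \cdot \frac{1}{1169}\right)^{2} = \left(\frac{12}{1169}\right)^{2} = \frac{144}{1366561}$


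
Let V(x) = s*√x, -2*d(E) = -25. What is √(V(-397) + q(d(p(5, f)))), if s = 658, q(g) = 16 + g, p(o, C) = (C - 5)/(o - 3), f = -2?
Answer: √(114 + 2632*I*√397)/2 ≈ 81.053 + 80.877*I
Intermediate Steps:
p(o, C) = (-5 + C)/(-3 + o)
d(E) = 25/2 (d(E) = -½*(-25) = 25/2)
V(x) = 658*√x
√(V(-397) + q(d(p(5, f)))) = √(658*√(-397) + (16 + 25/2)) = √(658*(I*√397) + 57/2) = √(658*I*√397 + 57/2) = √(57/2 + 658*I*√397)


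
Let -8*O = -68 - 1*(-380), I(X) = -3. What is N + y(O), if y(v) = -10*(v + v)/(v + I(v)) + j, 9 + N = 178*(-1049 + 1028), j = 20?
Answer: -26219/7 ≈ -3745.6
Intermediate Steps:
N = -3747 (N = -9 + 178*(-1049 + 1028) = -9 + 178*(-21) = -9 - 3738 = -3747)
O = -39 (O = -(-68 - 1*(-380))/8 = -(-68 + 380)/8 = -⅛*312 = -39)
y(v) = 20 - 20*v/(-3 + v) (y(v) = -10*(v + v)/(v - 3) + 20 = -10*2*v/(-3 + v) + 20 = -20*v/(-3 + v) + 20 = 20 - 20*v/(-3 + v))
N + y(O) = -3747 - 60/(-3 - 39) = -3747 - 60/(-42) = -3747 - 60*(-1/42) = -3747 + 10/7 = -26219/7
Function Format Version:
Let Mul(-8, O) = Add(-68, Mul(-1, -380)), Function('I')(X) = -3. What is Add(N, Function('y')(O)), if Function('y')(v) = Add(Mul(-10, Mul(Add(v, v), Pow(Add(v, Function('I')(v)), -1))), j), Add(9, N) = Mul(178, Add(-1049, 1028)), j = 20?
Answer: Rational(-26219, 7) ≈ -3745.6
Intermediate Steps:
N = -3747 (N = Add(-9, Mul(178, Add(-1049, 1028))) = Add(-9, Mul(178, -21)) = Add(-9, -3738) = -3747)
O = -39 (O = Mul(Rational(-1, 8), Add(-68, Mul(-1, -380))) = Mul(Rational(-1, 8), Add(-68, 380)) = Mul(Rational(-1, 8), 312) = -39)
Function('y')(v) = Add(20, Mul(-20, v, Pow(Add(-3, v), -1))) (Function('y')(v) = Add(Mul(-10, Mul(Add(v, v), Pow(Add(v, -3), -1))), 20) = Add(Mul(-10, Mul(Mul(2, v), Pow(Add(-3, v), -1))), 20) = Add(Mul(-10, Mul(2, v, Pow(Add(-3, v), -1))), 20) = Add(Mul(-20, v, Pow(Add(-3, v), -1)), 20) = Add(20, Mul(-20, v, Pow(Add(-3, v), -1))))
Add(N, Function('y')(O)) = Add(-3747, Mul(-60, Pow(Add(-3, -39), -1))) = Add(-3747, Mul(-60, Pow(-42, -1))) = Add(-3747, Mul(-60, Rational(-1, 42))) = Add(-3747, Rational(10, 7)) = Rational(-26219, 7)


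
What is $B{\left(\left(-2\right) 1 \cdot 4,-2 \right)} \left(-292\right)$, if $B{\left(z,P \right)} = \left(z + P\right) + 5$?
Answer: $1460$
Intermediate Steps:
$B{\left(z,P \right)} = 5 + P + z$ ($B{\left(z,P \right)} = \left(P + z\right) + 5 = 5 + P + z$)
$B{\left(\left(-2\right) 1 \cdot 4,-2 \right)} \left(-292\right) = \left(5 - 2 + \left(-2\right) 1 \cdot 4\right) \left(-292\right) = \left(5 - 2 - 8\right) \left(-292\right) = \left(-5\right) \left(-292\right) = 1460$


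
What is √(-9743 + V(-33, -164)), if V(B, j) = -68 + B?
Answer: 2*I*√2461 ≈ 99.217*I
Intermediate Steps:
√(-9743 + V(-33, -164)) = √(-9743 + (-68 - 33)) = √(-9743 - 101) = √(-9844) = 2*I*√2461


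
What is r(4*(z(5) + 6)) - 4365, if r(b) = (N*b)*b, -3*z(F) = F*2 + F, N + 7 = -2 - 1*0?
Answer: -4509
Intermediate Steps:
N = -9 (N = -7 + (-2 - 1*0) = -7 + (-2 + 0) = -7 - 2 = -9)
z(F) = -F (z(F) = -(F*2 + F)/3 = -(2*F + F)/3 = -F)
r(b) = -9*b² (r(b) = (-9*b)*b = -9*b²)
r(4*(z(5) + 6)) - 4365 = -9*16*(-1*5 + 6)² - 4365 = -9*16*(-5 + 6)² - 4365 = -9*(4*1)² - 4365 = -9*4² - 4365 = -9*16 - 4365 = -144 - 4365 = -4509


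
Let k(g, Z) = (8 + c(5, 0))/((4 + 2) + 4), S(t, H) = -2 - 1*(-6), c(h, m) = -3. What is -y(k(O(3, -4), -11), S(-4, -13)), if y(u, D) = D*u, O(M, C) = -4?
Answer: -2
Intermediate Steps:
S(t, H) = 4 (S(t, H) = -2 + 6 = 4)
k(g, Z) = ½ (k(g, Z) = (8 - 3)/((4 + 2) + 4) = 5/(6 + 4) = 5/10 = 5*(⅒) = ½)
-y(k(O(3, -4), -11), S(-4, -13)) = -4/2 = -1*2 = -2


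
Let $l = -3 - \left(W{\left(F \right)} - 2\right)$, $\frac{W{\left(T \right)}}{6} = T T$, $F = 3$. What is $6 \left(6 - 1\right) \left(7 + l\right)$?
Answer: $-1440$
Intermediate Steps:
$W{\left(T \right)} = 6 T^{2}$ ($W{\left(T \right)} = 6 T T = 6 T^{2}$)
$l = -55$ ($l = -3 - \left(6 \cdot 3^{2} - 2\right) = -3 - \left(6 \cdot 9 - 2\right) = -3 - \left(54 - 2\right) = -3 - 52 = -55$)
$6 \left(6 - 1\right) \left(7 + l\right) = 6 \left(6 - 1\right) \left(7 - 55\right) = 6 \cdot 5 \left(-48\right) = 30 \left(-48\right) = -1440$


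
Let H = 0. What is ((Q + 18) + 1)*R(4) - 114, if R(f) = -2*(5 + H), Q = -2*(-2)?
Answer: -344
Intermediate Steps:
Q = 4 (Q = -2*(-2) = 4)
R(f) = -10 (R(f) = -2*(5 + 0) = -2*5 = -10)
((Q + 18) + 1)*R(4) - 114 = ((4 + 18) + 1)*(-10) - 114 = (22 + 1)*(-10) - 114 = 23*(-10) - 114 = -230 - 114 = -344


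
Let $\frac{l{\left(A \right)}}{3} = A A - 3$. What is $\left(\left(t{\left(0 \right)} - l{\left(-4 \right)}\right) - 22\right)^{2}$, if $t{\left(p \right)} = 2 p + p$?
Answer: $3721$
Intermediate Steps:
$l{\left(A \right)} = -9 + 3 A^{2}$ ($l{\left(A \right)} = 3 \left(A A - 3\right) = 3 \left(A^{2} - 3\right) = 3 \left(-3 + A^{2}\right) = -9 + 3 A^{2}$)
$t{\left(p \right)} = 3 p$
$\left(\left(t{\left(0 \right)} - l{\left(-4 \right)}\right) - 22\right)^{2} = \left(\left(3 \cdot 0 - \left(-9 + 3 \left(-4\right)^{2}\right)\right) - 22\right)^{2} = \left(\left(0 - \left(-9 + 3 \cdot 16\right)\right) - 22\right)^{2} = \left(\left(0 - \left(-9 + 48\right)\right) - 22\right)^{2} = \left(\left(0 - 39\right) - 22\right)^{2} = \left(-39 - 22\right)^{2} = \left(-61\right)^{2} = 3721$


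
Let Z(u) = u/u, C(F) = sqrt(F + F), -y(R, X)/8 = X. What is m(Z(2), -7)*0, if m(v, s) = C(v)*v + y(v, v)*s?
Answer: 0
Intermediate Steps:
y(R, X) = -8*X
C(F) = sqrt(2)*sqrt(F) (C(F) = sqrt(2*F) = sqrt(2)*sqrt(F))
Z(u) = 1
m(v, s) = sqrt(2)*v**(3/2) - 8*s*v (m(v, s) = (sqrt(2)*sqrt(v))*v + (-8*v)*s = sqrt(2)*v**(3/2) - 8*s*v)
m(Z(2), -7)*0 = (sqrt(2)*1**(3/2) - 8*(-7)*1)*0 = (sqrt(2)*1 + 56)*0 = (sqrt(2) + 56)*0 = (56 + sqrt(2))*0 = 0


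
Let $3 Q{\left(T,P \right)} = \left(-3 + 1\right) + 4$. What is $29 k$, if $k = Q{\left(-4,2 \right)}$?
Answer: $\frac{58}{3} \approx 19.333$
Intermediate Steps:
$Q{\left(T,P \right)} = \frac{2}{3}$ ($Q{\left(T,P \right)} = \frac{\left(-3 + 1\right) + 4}{3} = \frac{-2 + 4}{3} = \frac{1}{3} \cdot 2 = \frac{2}{3}$)
$k = \frac{2}{3} \approx 0.66667$
$29 k = 29 \cdot \frac{2}{3} = \frac{58}{3}$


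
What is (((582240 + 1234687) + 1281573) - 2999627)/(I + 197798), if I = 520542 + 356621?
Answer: 98873/1074961 ≈ 0.091978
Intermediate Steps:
I = 877163
(((582240 + 1234687) + 1281573) - 2999627)/(I + 197798) = (((582240 + 1234687) + 1281573) - 2999627)/(877163 + 197798) = ((1816927 + 1281573) - 2999627)/1074961 = (3098500 - 2999627)*(1/1074961) = 98873*(1/1074961) = 98873/1074961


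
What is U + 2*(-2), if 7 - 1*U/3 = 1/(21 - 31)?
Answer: 173/10 ≈ 17.300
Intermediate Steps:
U = 213/10 (U = 21 - 3/(21 - 31) = 21 - 3/(-10) = 21 - 3*(-⅒) = 21 + 3/10 = 213/10 ≈ 21.300)
U + 2*(-2) = 213/10 + 2*(-2) = 213/10 - 4 = 173/10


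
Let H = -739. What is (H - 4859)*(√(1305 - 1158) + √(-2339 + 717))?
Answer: -39186*√3 - 5598*I*√1622 ≈ -67872.0 - 2.2545e+5*I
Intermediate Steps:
(H - 4859)*(√(1305 - 1158) + √(-2339 + 717)) = (-739 - 4859)*(√(1305 - 1158) + √(-2339 + 717)) = -5598*(√147 + √(-1622)) = -5598*(7*√3 + I*√1622) = -39186*√3 - 5598*I*√1622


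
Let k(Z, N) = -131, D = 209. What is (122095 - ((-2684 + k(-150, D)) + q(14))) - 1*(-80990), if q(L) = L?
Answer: 205886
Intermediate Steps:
(122095 - ((-2684 + k(-150, D)) + q(14))) - 1*(-80990) = (122095 - ((-2684 - 131) + 14)) - 1*(-80990) = (122095 - (-2815 + 14)) + 80990 = (122095 - 1*(-2801)) + 80990 = (122095 + 2801) + 80990 = 124896 + 80990 = 205886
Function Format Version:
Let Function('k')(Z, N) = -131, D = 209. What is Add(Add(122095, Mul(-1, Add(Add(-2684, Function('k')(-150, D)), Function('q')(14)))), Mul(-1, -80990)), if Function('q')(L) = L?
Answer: 205886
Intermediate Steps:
Add(Add(122095, Mul(-1, Add(Add(-2684, Function('k')(-150, D)), Function('q')(14)))), Mul(-1, -80990)) = Add(Add(122095, Mul(-1, Add(Add(-2684, -131), 14))), Mul(-1, -80990)) = Add(Add(122095, Mul(-1, Add(-2815, 14))), 80990) = Add(Add(122095, Mul(-1, -2801)), 80990) = Add(Add(122095, 2801), 80990) = Add(124896, 80990) = 205886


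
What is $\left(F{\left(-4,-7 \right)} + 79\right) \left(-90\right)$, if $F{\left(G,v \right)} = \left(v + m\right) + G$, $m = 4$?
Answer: $-6480$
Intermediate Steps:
$F{\left(G,v \right)} = 4 + G + v$ ($F{\left(G,v \right)} = \left(v + 4\right) + G = \left(4 + v\right) + G = 4 + G + v$)
$\left(F{\left(-4,-7 \right)} + 79\right) \left(-90\right) = \left(\left(4 - 4 - 7\right) + 79\right) \left(-90\right) = \left(-7 + 79\right) \left(-90\right) = 72 \left(-90\right) = -6480$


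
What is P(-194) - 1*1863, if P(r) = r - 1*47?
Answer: -2104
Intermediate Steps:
P(r) = -47 + r (P(r) = r - 47 = -47 + r)
P(-194) - 1*1863 = (-47 - 194) - 1*1863 = -241 - 1863 = -2104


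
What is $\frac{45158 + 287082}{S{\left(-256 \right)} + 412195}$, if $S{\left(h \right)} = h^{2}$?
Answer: $\frac{332240}{477731} \approx 0.69545$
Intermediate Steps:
$\frac{45158 + 287082}{S{\left(-256 \right)} + 412195} = \frac{45158 + 287082}{\left(-256\right)^{2} + 412195} = \frac{332240}{65536 + 412195} = \frac{332240}{477731}$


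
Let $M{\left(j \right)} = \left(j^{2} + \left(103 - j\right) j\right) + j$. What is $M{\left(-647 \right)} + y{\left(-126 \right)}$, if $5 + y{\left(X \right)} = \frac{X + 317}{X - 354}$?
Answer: $- \frac{32300831}{480} \approx -67293.0$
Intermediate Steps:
$y{\left(X \right)} = -5 + \frac{317 + X}{-354 + X}$ ($y{\left(X \right)} = -5 + \frac{X + 317}{X - 354} = -5 + \frac{317 + X}{-354 + X}$)
$M{\left(j \right)} = j + j^{2} + j \left(103 - j\right)$ ($M{\left(j \right)} = \left(j^{2} + j \left(103 - j\right)\right) + j = j + j^{2} + j \left(103 - j\right)$)
$M{\left(-647 \right)} + y{\left(-126 \right)} = 104 \left(-647\right) + \frac{2087 - -504}{-354 - 126} = -67288 + \frac{2087 + 504}{-480} = -67288 - \frac{2591}{480} = - \frac{32300831}{480}$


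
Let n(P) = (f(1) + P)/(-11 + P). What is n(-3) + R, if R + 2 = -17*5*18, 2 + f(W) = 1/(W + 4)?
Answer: -53608/35 ≈ -1531.7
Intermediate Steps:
f(W) = -2 + 1/(4 + W) (f(W) = -2 + 1/(W + 4) = -2 + 1/(4 + W))
R = -1532 (R = -2 - 17*5*18 = -2 - 85*18 = -2 - 1530 = -1532)
n(P) = (-9/5 + P)/(-11 + P) (n(P) = ((-7 - 2*1)/(4 + 1) + P)/(-11 + P) = ((-7 - 2)/5 + P)/(-11 + P) = ((⅕)*(-9) + P)/(-11 + P) = (-9/5 + P)/(-11 + P))
n(-3) + R = (-9/5 - 3)/(-11 - 3) - 1532 = -24/5/(-14) - 1532 = -1/14*(-24/5) - 1532 = 12/35 - 1532 = -53608/35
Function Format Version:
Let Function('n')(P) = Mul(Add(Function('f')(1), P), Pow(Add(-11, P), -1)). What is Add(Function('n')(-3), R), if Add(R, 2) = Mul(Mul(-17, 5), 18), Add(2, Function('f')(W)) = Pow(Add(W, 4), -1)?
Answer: Rational(-53608, 35) ≈ -1531.7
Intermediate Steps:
Function('f')(W) = Add(-2, Pow(Add(4, W), -1)) (Function('f')(W) = Add(-2, Pow(Add(W, 4), -1)) = Add(-2, Pow(Add(4, W), -1)))
R = -1532 (R = Add(-2, Mul(Mul(-17, 5), 18)) = Add(-2, Mul(-85, 18)) = Add(-2, -1530) = -1532)
Function('n')(P) = Mul(Pow(Add(-11, P), -1), Add(Rational(-9, 5), P)) (Function('n')(P) = Mul(Add(Mul(Pow(Add(4, 1), -1), Add(-7, Mul(-2, 1))), P), Pow(Add(-11, P), -1)) = Mul(Add(Mul(Pow(5, -1), Add(-7, -2)), P), Pow(Add(-11, P), -1)) = Mul(Add(Mul(Rational(1, 5), -9), P), Pow(Add(-11, P), -1)) = Mul(Add(Rational(-9, 5), P), Pow(Add(-11, P), -1)) = Mul(Pow(Add(-11, P), -1), Add(Rational(-9, 5), P)))
Add(Function('n')(-3), R) = Add(Mul(Pow(Add(-11, -3), -1), Add(Rational(-9, 5), -3)), -1532) = Add(Mul(Pow(-14, -1), Rational(-24, 5)), -1532) = Add(Mul(Rational(-1, 14), Rational(-24, 5)), -1532) = Add(Rational(12, 35), -1532) = Rational(-53608, 35)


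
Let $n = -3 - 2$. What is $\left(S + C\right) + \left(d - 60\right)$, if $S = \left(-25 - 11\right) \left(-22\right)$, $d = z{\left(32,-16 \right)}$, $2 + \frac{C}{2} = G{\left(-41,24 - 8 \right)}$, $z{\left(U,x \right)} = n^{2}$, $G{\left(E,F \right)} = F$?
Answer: $785$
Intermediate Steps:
$n = -5$ ($n = -3 - 2 = -5$)
$z{\left(U,x \right)} = 25$ ($z{\left(U,x \right)} = \left(-5\right)^{2} = 25$)
$C = 28$ ($C = -4 + 2 \left(24 - 8\right) = -4 + 2 \cdot 16 = -4 + 32 = 28$)
$d = 25$
$S = 792$ ($S = \left(-36\right) \left(-22\right) = 792$)
$\left(S + C\right) + \left(d - 60\right) = \left(792 + 28\right) + \left(25 - 60\right) = 820 + \left(25 - 60\right) = 820 - 35 = 785$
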